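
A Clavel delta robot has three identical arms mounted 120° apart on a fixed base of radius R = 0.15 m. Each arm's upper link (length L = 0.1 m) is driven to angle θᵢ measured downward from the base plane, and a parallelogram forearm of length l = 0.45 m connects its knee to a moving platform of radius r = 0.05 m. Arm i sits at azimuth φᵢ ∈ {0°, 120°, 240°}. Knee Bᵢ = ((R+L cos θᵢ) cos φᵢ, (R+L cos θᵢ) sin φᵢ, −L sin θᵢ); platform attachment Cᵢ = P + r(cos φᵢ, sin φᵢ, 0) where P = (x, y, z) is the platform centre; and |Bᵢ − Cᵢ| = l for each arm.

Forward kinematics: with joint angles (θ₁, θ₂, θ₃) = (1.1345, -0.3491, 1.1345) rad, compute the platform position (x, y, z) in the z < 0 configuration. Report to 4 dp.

arm 1 at φ=0.0°: ρ1 = 0.1423;  centre 1 = (0.1423, 0.0000, -0.0906)
φ2=120.0°: virtual centre (-0.0970, 0.1680, 0.0342), radius l
centre 3 = (0.1423·cos240.0°, 0.1423·sin240.0°, -0.0906) = (-0.0711, -0.1232, -0.0906)
subtract pairs → two planes through P
[-0.4785 0.3360 0.2497]·P = 0.0103;  [-0.4268 -0.2464 0.0000]·P = 0.0000
Cramer: x(z) = -0.0098+0.2355z;  y(z) = 0.0169-0.4078z
into |P−centre ₁|² = l²: 1.2218z² + 0.0959z + -0.1709 = 0;  Δ = 0.8444;  z = -0.4153 or 0.3368 → z<0 root = -0.4153
x = -0.1075, y = 0.1863

(-0.1075, 0.1863, -0.4153)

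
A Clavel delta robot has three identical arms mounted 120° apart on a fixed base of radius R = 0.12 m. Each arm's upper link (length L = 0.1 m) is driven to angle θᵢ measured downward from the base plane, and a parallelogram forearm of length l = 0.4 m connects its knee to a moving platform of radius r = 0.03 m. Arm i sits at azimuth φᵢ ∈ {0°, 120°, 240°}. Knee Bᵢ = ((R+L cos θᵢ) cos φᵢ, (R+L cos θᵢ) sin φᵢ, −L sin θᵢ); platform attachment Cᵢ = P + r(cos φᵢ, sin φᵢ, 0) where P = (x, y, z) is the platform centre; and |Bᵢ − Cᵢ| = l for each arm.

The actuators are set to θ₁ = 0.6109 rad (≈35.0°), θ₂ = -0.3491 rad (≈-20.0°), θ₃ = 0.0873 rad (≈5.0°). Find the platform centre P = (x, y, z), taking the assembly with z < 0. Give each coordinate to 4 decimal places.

φ1=0.0°: virtual centre (0.1719, 0.0000, -0.0574), radius l
centre 2 = (0.1840·cos120.0°, 0.1840·sin120.0°, 0.0342) = (-0.0920, 0.1593, 0.0342)
φ3=240.0°: virtual centre (-0.0948, -0.1642, -0.0087), radius l
subtract pairs → two planes through P
linear system: -0.5278x+0.3186y = 0.0022−0.1831z; -0.5334x+-0.3284y = 0.0032−0.0973z
det = 0.3433;  x = -0.0050+0.2655z,  y = -0.0015+-0.1350z
into |P−centre ₁|² = l²: 1.0887z² + 0.0212z + -0.1254 = 0;  Δ = 0.5465;  z = -0.3493 or 0.3298 → z<0 root = -0.3493
x = -0.0978, y = 0.0456

(-0.0978, 0.0456, -0.3493)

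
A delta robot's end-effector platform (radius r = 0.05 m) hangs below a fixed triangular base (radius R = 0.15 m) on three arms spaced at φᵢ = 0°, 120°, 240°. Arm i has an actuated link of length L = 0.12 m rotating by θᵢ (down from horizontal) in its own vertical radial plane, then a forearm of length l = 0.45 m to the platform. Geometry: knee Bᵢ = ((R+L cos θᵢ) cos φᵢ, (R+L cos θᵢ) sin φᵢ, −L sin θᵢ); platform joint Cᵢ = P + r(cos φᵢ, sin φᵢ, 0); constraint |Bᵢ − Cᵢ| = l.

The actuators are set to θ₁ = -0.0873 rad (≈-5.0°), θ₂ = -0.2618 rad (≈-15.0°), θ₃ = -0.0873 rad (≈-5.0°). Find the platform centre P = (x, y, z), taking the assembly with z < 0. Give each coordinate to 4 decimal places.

(-0.0113, 0.0196, -0.3753)

arm 1 at φ=0.0°: (R−r)+L cos θ1 = 0.2195;  centre 1 = (0.2195, 0.0000, 0.0105)
centre 2 = (0.2159·cos120.0°, 0.2159·sin120.0°, 0.0311) = (-0.1080, 0.1870, 0.0311)
φ3=240.0°: virtual centre (-0.1098, -0.1901, 0.0105), radius l
subtract pairs → two planes through P
plane₁₂: -0.6550x+0.3740y+0.0412z = -0.0007
Cramer: x(z) = 0.0006+0.0316z;  y(z) = -0.0010-0.0548z
sphere 1 gives Az²+Bz+C=0 with A=1.0040, B=-0.0347, C=-0.1544;  B²−4AC=0.6214;  roots -0.3753, 0.4098;  negative root z = -0.3753
x = -0.0113, y = 0.0196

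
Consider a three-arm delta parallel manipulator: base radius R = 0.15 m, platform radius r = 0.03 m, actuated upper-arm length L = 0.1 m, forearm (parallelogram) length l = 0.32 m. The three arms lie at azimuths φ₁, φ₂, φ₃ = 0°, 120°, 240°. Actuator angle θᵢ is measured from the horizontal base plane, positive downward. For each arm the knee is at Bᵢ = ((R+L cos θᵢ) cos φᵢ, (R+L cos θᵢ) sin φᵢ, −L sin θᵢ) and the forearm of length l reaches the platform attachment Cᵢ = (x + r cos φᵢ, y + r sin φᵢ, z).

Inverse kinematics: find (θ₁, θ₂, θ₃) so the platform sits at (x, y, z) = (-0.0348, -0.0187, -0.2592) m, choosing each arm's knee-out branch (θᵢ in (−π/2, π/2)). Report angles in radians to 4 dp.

θ₁ = 0.5234, θ₂ = 0.2616, θ₃ = -0.0007

rotate P by −φ1: (-0.0348, -0.0187, -0.2592)
  A cos θ + B sin θ = C:  0.1548·cos θ + -0.2592·sin θ = 0.0045
  γ=atan2(-0.2592,0.1548)=-1.0324;  ψ=arccos(0.0149)=1.5558;  θ1=γ+ψ≈0.5234
rotate P by −φ2: (0.0012, 0.0395, -0.2592)
  A=0.1188, B=-0.2592, C=(l²−L²−A²−y'²−z²)/(2L)=0.0477
  √(A²+B²)=0.2851;  θ2 = -1.1411+1.4026 ≈ 0.2616
φ3=240.0° → target in arm frame (0.0336, -0.0208)
  e−x'=0.0864;  (l²−L²−(e−x')²−y'²−z²)/2L = 0.0866
  θ3 = atan2(B,A) + arccos(C/0.2732) = -0.0007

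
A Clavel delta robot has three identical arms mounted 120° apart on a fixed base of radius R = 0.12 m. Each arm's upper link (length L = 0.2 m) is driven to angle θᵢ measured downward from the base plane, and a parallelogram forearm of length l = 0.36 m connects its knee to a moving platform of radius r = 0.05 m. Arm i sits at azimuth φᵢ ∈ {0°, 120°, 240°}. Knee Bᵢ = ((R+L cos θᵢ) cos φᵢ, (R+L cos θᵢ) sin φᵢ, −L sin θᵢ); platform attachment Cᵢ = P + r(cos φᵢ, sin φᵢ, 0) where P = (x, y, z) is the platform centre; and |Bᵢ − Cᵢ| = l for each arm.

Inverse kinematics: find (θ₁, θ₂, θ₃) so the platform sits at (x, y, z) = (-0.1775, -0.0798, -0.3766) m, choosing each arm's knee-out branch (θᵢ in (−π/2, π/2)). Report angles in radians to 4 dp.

arm 1 (φ=0.0°): x'=-0.1775, y'=-0.0798
  A=0.2475, B=-0.3766, C=(l²−L²−A²−y'²−z²)/(2L)=-0.2996
  √(A²+B²)=0.4506;  θ1 = -0.9894+2.2981 ≈ 1.3088
rotate P by −φ2: (0.0196, 0.1936, -0.3766)
  e−x'=0.0504;  (l²−L²−(e−x')²−y'²−z²)/2L = -0.2306
  γ=atan2(-0.3766,0.0504)=-1.4379;  ψ=arccos(-0.6070)=2.2231;  θ2=γ+ψ≈0.7852
φ3=240.0° → target in arm frame (0.1579, -0.1138)
  A cos θ + B sin θ = C:  -0.0879·cos θ + -0.3766·sin θ = -0.1823
  γ=atan2(-0.3766,-0.0879)=-1.8000;  ψ=arccos(-0.4713)=2.0615;  θ3=γ+ψ≈0.2616

θ₁ = 1.3088, θ₂ = 0.7852, θ₃ = 0.2616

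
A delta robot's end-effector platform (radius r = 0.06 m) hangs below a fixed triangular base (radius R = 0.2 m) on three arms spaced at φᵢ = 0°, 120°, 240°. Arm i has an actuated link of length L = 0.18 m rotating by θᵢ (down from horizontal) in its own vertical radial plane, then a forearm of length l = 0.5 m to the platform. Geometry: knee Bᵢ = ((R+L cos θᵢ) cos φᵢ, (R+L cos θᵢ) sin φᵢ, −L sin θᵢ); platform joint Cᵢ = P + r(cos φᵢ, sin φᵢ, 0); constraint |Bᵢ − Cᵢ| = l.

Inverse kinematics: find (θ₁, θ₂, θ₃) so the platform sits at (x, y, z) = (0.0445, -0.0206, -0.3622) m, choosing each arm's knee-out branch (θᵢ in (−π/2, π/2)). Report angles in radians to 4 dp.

θ₁ = -0.3487, θ₂ = 0.0876, θ₃ = -0.0874

φ1=0.0° → target in arm frame (0.0445, -0.0206)
  A cos θ + B sin θ = C:  0.0955·cos θ + -0.3622·sin θ = 0.2135
  √(A²+B²)=0.3746;  θ1 = -1.3130+0.9643 ≈ -0.3487
φ2=120.0° → target in arm frame (-0.0401, -0.0282)
  A cos θ + B sin θ = C:  0.1801·cos θ + -0.3622·sin θ = 0.1477
  θ2 = atan2(B,A) + arccos(C/0.4045) = 0.0876
arm 3 (φ=240.0°): x'=-0.0044, y'=0.0488
  e−x'=0.1444;  (l²−L²−(e−x')²−y'²−z²)/2L = 0.1755
  √(A²+B²)=0.3899;  θ3 = -1.1914+1.1040 ≈ -0.0874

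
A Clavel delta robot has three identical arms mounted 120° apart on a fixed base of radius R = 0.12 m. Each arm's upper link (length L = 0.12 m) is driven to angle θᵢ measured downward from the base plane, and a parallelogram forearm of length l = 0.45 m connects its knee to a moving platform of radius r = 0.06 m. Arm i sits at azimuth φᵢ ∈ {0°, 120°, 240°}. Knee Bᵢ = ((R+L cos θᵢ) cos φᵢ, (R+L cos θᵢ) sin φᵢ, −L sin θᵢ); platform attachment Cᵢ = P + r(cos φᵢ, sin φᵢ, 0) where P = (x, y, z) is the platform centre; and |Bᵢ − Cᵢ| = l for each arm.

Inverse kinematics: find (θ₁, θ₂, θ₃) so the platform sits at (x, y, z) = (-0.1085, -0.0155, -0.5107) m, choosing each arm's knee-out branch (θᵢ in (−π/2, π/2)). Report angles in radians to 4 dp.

θ₁ = 1.2218, θ₂ = 0.7855, θ₃ = 0.6982

arm 1 (φ=0.0°): x'=-0.1085, y'=-0.0155
  A=0.1685, B=-0.5107, C=(l²−L²−A²−y'²−z²)/(2L)=-0.4223
  √(A²+B²)=0.5378;  θ1 = -1.2521+2.4739 ≈ 1.2218
arm 2 (φ=120.0°): x'=0.0408, y'=0.1017
  e−x'=0.0192;  (l²−L²−(e−x')²−y'²−z²)/2L = -0.3476
  γ=atan2(-0.5107,0.0192)=-1.5333;  ψ=arccos(-0.6802)=2.3188;  θ2=γ+ψ≈0.7855
φ3=240.0° → target in arm frame (0.0677, -0.0862)
  A=-0.0077, B=-0.5107, C=(l²−L²−A²−y'²−z²)/(2L)=-0.3342
  θ3 = atan2(B,A) + arccos(C/0.5108) = 0.6982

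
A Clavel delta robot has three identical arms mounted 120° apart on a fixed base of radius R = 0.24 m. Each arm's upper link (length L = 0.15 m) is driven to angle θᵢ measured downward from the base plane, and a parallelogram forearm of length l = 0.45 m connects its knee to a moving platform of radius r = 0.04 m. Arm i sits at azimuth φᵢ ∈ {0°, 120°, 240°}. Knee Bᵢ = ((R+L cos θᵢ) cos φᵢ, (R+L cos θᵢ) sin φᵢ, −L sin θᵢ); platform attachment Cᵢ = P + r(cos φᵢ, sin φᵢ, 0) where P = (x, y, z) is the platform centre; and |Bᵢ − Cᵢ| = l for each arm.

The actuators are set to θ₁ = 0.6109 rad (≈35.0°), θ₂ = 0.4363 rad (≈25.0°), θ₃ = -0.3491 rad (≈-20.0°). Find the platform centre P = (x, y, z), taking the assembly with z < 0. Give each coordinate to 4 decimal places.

centre 1 = (0.3229·cos0.0°, 0.3229·sin0.0°, -0.0860) = (0.3229, 0.0000, -0.0860)
centre 2 = (0.3359·cos120.0°, 0.3359·sin120.0°, -0.0634) = (-0.1680, 0.2909, -0.0634)
centre 3 = (0.3410·cos240.0°, 0.3410·sin240.0°, 0.0513) = (-0.1705, -0.2953, 0.0513)
subtract pairs → two planes through P
[-0.9817 0.5819 0.0453]·P = 0.0052;  [-0.9867 -0.5905 0.2747]·P = 0.0072
Cramer: x(z) = -0.0063+0.1617z;  y(z) = -0.0017+0.1950z
quadratic in z: (1.0642)z²+(0.0650)z+(-0.0867)=0, √Δ=0.6110 → z ∈ {-0.3176, 0.2566}; z = -0.3176 (taking z<0)
x = -0.0577, y = -0.0636

(-0.0577, -0.0636, -0.3176)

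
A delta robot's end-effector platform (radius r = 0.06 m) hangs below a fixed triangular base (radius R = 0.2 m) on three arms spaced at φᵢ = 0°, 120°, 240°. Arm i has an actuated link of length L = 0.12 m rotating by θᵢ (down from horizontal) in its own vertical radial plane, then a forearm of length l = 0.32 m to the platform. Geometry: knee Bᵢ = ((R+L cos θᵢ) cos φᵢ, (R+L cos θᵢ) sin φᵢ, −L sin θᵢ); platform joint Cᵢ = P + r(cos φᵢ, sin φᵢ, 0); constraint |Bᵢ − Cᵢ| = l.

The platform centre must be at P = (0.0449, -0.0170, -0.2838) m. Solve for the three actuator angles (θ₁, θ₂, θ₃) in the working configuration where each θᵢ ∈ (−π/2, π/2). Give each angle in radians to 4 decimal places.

θ₁ = 0.3494, θ₂ = 0.8728, θ₃ = 0.6980

φ1=0.0° → target in arm frame (0.0449, -0.0170)
  e−x'=0.0951;  (l²−L²−(e−x')²−y'²−z²)/2L = -0.0078
  γ=atan2(-0.2838,0.0951)=-1.2475;  ψ=arccos(-0.0261)=1.5969;  θ1=γ+ψ≈0.3494
φ2=120.0° → target in arm frame (-0.0372, -0.0304)
  A=0.1772, B=-0.2838, C=(l²−L²−A²−y'²−z²)/(2L)=-0.1036
  γ=atan2(-0.2838,0.1772)=-1.0127;  ψ=arccos(-0.3096)=1.8855;  θ2=γ+ψ≈0.8728
rotate P by −φ3: (-0.0077, 0.0474, -0.2838)
  A=0.1477, B=-0.2838, C=(l²−L²−A²−y'²−z²)/(2L)=-0.0692
  γ=atan2(-0.2838,0.1477)=-1.0909;  ψ=arccos(-0.2163)=1.7888;  θ3=γ+ψ≈0.6980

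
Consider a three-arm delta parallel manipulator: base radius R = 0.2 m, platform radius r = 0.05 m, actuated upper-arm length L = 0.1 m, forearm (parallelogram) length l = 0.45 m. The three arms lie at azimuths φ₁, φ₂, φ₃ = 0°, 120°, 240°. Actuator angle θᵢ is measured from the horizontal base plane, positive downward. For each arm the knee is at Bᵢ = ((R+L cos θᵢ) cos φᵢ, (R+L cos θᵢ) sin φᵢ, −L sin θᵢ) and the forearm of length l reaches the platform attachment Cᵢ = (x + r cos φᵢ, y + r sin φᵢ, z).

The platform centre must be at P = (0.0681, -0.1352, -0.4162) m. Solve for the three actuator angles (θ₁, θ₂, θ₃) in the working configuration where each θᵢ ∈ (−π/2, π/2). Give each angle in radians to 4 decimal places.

rotate P by −φ1: (0.0681, -0.1352, -0.4162)
  A cos θ + B sin θ = C:  0.0819·cos θ + -0.4162·sin θ = -0.0285
  γ=atan2(-0.4162,0.0819)=-1.3765;  ψ=arccos(-0.0673)=1.6381;  θ1=γ+ψ≈0.2616
φ2=120.0° → target in arm frame (-0.1511, 0.0086)
  A=0.3011, B=-0.4162, C=(l²−L²−A²−y'²−z²)/(2L)=-0.3574
  γ=atan2(-0.4162,0.3011)=-0.9444;  ψ=arccos(-0.6957)=2.3402;  θ2=γ+ψ≈1.3958
φ3=240.0° → target in arm frame (0.0830, 0.1266)
  A cos θ + B sin θ = C:  0.0670·cos θ + -0.4162·sin θ = -0.0061
  √(A²+B²)=0.4216;  θ3 = -1.4113+1.5854 ≈ 0.1741

θ₁ = 0.2616, θ₂ = 1.3958, θ₃ = 0.1741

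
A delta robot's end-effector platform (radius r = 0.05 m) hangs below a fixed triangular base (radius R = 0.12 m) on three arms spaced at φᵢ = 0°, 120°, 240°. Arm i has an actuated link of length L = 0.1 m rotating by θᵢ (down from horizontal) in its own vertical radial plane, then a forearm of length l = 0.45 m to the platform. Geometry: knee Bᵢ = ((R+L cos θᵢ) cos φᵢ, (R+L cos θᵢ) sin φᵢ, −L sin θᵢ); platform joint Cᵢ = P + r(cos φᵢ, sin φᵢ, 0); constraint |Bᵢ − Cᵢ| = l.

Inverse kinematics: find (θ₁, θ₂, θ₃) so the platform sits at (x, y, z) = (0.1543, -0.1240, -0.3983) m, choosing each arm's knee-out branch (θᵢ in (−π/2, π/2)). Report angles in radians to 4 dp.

arm 1 (φ=0.0°): x'=0.1543, y'=-0.1240
  A=-0.0843, B=-0.3983, C=(l²−L²−A²−y'²−z²)/(2L)=0.0569
  θ1 = atan2(B,A) + arccos(C/0.4071) = -0.3487
arm 2 (φ=120.0°): x'=-0.1845, y'=-0.0716
  A cos θ + B sin θ = C:  0.2545·cos θ + -0.3983·sin θ = -0.1803
  √(A²+B²)=0.4727;  θ2 = -1.0022+1.9622 ≈ 0.9600
φ3=240.0° → target in arm frame (0.0302, 0.1956)
  A cos θ + B sin θ = C:  0.0398·cos θ + -0.3983·sin θ = -0.0300
  γ=atan2(-0.3983,0.0398)=-1.4713;  ψ=arccos(-0.0749)=1.6457;  θ3=γ+ψ≈0.1744

θ₁ = -0.3487, θ₂ = 0.9600, θ₃ = 0.1744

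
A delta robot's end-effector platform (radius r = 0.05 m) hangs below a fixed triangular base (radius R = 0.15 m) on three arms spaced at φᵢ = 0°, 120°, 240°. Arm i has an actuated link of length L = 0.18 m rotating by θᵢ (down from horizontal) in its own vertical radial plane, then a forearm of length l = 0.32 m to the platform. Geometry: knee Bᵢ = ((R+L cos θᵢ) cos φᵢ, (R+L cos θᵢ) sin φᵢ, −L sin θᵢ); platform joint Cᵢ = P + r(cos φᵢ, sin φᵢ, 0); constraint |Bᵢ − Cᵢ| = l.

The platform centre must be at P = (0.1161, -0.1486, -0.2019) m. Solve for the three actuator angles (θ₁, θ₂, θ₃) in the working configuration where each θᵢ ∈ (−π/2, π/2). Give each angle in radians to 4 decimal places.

rotate P by −φ1: (0.1161, -0.1486, -0.2019)
  A cos θ + B sin θ = C:  -0.0161·cos θ + -0.2019·sin θ = 0.0192
  θ1 = atan2(B,A) + arccos(C/0.2025) = -0.1743
rotate P by −φ2: (-0.1867, -0.0262, -0.2019)
  A=0.2867, B=-0.2019, C=(l²−L²−A²−y'²−z²)/(2L)=-0.1491
  γ=atan2(-0.2019,0.2867)=-0.6135;  ψ=arccos(-0.4251)=2.0099;  θ2=γ+ψ≈1.3964
rotate P by −φ3: (0.0706, 0.1748, -0.2019)
  A=0.0294, B=-0.2019, C=(l²−L²−A²−y'²−z²)/(2L)=-0.0061
  θ3 = atan2(B,A) + arccos(C/0.2040) = 0.1743

θ₁ = -0.1743, θ₂ = 1.3964, θ₃ = 0.1743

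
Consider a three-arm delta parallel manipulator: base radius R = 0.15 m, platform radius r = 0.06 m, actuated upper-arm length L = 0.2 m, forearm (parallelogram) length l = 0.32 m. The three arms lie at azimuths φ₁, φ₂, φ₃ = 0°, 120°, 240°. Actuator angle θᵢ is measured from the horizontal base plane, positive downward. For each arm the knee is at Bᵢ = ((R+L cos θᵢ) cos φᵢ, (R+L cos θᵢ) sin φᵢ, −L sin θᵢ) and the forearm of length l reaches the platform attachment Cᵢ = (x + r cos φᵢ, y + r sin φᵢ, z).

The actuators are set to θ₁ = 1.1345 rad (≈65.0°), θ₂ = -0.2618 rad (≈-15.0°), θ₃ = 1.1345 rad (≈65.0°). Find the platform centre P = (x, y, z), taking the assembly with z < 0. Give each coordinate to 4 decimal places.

(-0.0928, 0.1607, -0.2530)

arm 1 at φ=0.0°: e+L cos θ1 = 0.1745;  O1 = (0.1745, 0.0000, -0.1813)
arm 2 at φ=120.0°: e+L cos θ2 = 0.2832;  O2 = (-0.1416, 0.2452, 0.0518)
O3 = (0.1745·cos240.0°, 0.1745·sin240.0°, -0.1813) = (-0.0873, -0.1511, -0.1813)
subtract pairs → two planes through P
plane₁₂: -0.6322x+0.4905y+0.4661z = 0.0196
det = 0.4479;  x = -0.0132+0.3145z,  y = 0.0229+-0.5448z
quadratic in z: (1.3957)z²+(0.2195)z+(-0.0338)=0, √Δ=0.4866 → z ∈ {-0.2530, 0.0957}; z = -0.2530 (taking z<0)
x = -0.0928, y = 0.1607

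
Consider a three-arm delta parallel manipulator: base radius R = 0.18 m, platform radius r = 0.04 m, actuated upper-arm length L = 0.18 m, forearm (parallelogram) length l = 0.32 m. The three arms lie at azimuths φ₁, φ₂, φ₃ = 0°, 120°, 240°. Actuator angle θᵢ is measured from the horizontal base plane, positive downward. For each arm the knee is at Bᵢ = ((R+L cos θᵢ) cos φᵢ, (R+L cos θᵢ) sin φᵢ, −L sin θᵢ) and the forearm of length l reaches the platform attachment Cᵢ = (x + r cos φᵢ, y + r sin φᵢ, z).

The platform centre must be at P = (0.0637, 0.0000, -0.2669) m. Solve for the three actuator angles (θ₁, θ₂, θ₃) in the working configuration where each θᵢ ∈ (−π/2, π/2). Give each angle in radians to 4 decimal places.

rotate P by −φ1: (0.0637, 0.0000, -0.2669)
  e−x'=0.0763;  (l²−L²−(e−x')²−y'²−z²)/2L = -0.0196
  √(A²+B²)=0.2776;  θ1 = -1.2923+1.6415 ≈ 0.3491
arm 2 (φ=120.0°): x'=-0.0318, y'=-0.0552
  A=0.1718, B=-0.2669, C=(l²−L²−A²−y'²−z²)/(2L)=-0.0939
  θ2 = atan2(B,A) + arccos(C/0.3174) = 0.8724
arm 3 (φ=240.0°): x'=-0.0319, y'=0.0552
  A cos θ + B sin θ = C:  0.1719·cos θ + -0.2669·sin θ = -0.0939
  γ=atan2(-0.2669,0.1719)=-0.9987;  ψ=arccos(-0.2959)=1.8712;  θ3=γ+ψ≈0.8724

θ₁ = 0.3491, θ₂ = 0.8724, θ₃ = 0.8724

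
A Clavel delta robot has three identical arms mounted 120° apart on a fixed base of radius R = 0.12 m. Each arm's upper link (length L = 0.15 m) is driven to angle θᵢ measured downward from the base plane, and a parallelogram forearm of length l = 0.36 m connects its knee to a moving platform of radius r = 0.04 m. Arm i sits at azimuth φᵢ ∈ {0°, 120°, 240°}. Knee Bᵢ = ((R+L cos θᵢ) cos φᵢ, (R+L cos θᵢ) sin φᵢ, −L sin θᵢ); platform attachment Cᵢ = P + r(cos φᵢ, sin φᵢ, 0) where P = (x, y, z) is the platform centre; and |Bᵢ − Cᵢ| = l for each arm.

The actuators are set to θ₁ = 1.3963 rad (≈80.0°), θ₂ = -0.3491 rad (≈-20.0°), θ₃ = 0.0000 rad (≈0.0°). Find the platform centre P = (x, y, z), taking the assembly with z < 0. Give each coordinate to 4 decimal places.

(-0.2388, 0.0332, -0.2455)

arm 1 at φ=0.0°: (R−r)+L cos θ1 = 0.1060;  centre 1 = (0.1060, 0.0000, -0.1477)
centre 2 = (0.2210·cos120.0°, 0.2210·sin120.0°, 0.0513) = (-0.1105, 0.1914, 0.0513)
centre 3 = (0.2300·cos240.0°, 0.2300·sin240.0°, 0.0000) = (-0.1150, -0.1992, 0.0000)
|centre ₂|²−|centre ₁|² = 0.0184;  |centre ₃|²−|centre ₁|² = 0.0198
[-0.4330 0.3827 0.3981]·P = 0.0184;  [-0.4421 -0.3984 0.2954]·P = 0.0198
det = 0.3417;  x = -0.0436+0.7950z,  y = -0.0013+-0.1406z
quadratic in z: (1.6518)z²+(0.0578)z+(-0.0854)=0, √Δ=0.7532 → z ∈ {-0.2455, 0.2105}; z = -0.2455 (taking z<0)
x = -0.2388, y = 0.0332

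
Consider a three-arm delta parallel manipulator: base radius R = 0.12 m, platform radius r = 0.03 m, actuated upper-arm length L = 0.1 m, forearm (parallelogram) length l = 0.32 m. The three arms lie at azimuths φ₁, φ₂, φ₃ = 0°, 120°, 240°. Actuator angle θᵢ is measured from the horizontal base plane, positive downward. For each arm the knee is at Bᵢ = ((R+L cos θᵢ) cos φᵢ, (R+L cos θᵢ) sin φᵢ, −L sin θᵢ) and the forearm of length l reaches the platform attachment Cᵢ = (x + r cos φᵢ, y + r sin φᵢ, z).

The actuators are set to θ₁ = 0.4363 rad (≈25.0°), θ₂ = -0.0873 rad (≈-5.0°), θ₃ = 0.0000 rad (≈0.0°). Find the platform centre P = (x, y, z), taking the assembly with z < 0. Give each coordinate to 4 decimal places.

(-0.0480, 0.0070, -0.2660)

arm 1 at φ=0.0°: e+L cos θ1 = 0.1806;  centre 1 = (0.1806, 0.0000, -0.0423)
centre 2 = (0.1896·cos120.0°, 0.1896·sin120.0°, 0.0087) = (-0.0948, 0.1642, 0.0087)
centre 3 = (0.1900·cos240.0°, 0.1900·sin240.0°, 0.0000) = (-0.0950, -0.1645, 0.0000)
subtract pairs → two planes through P
[-0.5509 0.3284 0.1020]·P = 0.0016;  [-0.5513 -0.3291 0.0845]·P = 0.0017
Cramer: x(z) = -0.0030+0.1692z;  y(z) = -0.0001-0.0266z
quadratic in z: (1.0293)z²+(0.0224)z+(-0.0669)=0, √Δ=0.5253 → z ∈ {-0.2660, 0.2443}; z = -0.2660 (taking z<0)
x = -0.0480, y = 0.0070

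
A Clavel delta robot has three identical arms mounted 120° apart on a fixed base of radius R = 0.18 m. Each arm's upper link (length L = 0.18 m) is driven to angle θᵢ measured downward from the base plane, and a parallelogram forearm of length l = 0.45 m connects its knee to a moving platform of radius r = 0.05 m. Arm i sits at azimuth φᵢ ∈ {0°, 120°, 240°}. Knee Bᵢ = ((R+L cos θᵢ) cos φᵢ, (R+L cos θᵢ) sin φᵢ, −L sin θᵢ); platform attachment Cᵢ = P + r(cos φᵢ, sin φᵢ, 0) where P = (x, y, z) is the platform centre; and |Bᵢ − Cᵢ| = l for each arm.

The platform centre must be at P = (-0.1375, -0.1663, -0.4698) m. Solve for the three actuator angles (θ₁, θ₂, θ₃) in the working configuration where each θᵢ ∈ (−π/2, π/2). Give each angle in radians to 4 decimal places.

θ₁ = 1.3962, θ₂ = 1.2217, θ₃ = 0.1748

rotate P by −φ1: (-0.1375, -0.1663, -0.4698)
  A cos θ + B sin θ = C:  0.2675·cos θ + -0.4698·sin θ = -0.4162
  √(A²+B²)=0.5406;  θ1 = -1.0532+2.4494 ≈ 1.3962
arm 2 (φ=120.0°): x'=-0.0753, y'=0.2022
  A cos θ + B sin θ = C:  0.2053·cos θ + -0.4698·sin θ = -0.3712
  γ=atan2(-0.4698,0.2053)=-1.1589;  ψ=arccos(-0.7241)=2.3805;  θ2=γ+ψ≈1.2217
φ3=240.0° → target in arm frame (0.2128, -0.0359)
  A cos θ + B sin θ = C:  -0.0828·cos θ + -0.4698·sin θ = -0.1632
  √(A²+B²)=0.4770;  θ3 = -1.7452+1.9200 ≈ 0.1748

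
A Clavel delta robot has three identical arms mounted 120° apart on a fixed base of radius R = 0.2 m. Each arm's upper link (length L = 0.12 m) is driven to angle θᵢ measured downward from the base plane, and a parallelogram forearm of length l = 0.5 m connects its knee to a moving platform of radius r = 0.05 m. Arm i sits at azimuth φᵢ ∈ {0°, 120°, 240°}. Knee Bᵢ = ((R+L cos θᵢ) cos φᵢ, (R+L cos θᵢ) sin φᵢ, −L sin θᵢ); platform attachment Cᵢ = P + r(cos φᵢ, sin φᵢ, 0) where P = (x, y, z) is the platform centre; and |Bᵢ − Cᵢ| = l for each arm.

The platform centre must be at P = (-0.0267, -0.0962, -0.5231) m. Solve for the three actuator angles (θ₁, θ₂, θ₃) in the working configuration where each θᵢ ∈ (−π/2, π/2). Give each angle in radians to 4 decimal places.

θ₁ = 0.9599, θ₂ = 1.1346, θ₃ = 0.4367

φ1=0.0° → target in arm frame (-0.0267, -0.0962)
  A cos θ + B sin θ = C:  0.1767·cos θ + -0.5231·sin θ = -0.3271
  θ1 = atan2(B,A) + arccos(C/0.5521) = 0.9599
φ2=120.0° → target in arm frame (-0.0700, 0.0712)
  A=0.2200, B=-0.5231, C=(l²−L²−A²−y'²−z²)/(2L)=-0.3812
  √(A²+B²)=0.5675;  θ2 = -1.1727+2.3074 ≈ 1.1346
arm 3 (φ=240.0°): x'=0.0967, y'=0.0250
  A=0.0533, B=-0.5231, C=(l²−L²−A²−y'²−z²)/(2L)=-0.1729
  √(A²+B²)=0.5258;  θ3 = -1.4692+1.9059 ≈ 0.4367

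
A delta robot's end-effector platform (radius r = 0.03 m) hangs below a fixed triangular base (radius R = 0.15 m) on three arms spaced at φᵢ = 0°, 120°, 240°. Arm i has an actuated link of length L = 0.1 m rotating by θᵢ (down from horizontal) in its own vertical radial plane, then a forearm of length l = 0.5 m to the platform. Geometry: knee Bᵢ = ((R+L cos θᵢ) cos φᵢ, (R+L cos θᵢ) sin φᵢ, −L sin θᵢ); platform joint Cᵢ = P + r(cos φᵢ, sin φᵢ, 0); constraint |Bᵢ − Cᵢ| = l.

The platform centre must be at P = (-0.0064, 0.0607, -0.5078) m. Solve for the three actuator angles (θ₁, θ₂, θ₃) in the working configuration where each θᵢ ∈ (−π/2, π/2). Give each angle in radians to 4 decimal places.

θ₁ = 0.6106, θ₂ = 0.3484, θ₃ = 0.7851

rotate P by −φ1: (-0.0064, 0.0607, -0.5078)
  A cos θ + B sin θ = C:  0.1264·cos θ + -0.5078·sin θ = -0.1876
  γ=atan2(-0.5078,0.1264)=-1.3268;  ψ=arccos(-0.3585)=1.9375;  θ1=γ+ψ≈0.6106
φ2=120.0° → target in arm frame (0.0558, -0.0248)
  A=0.0642, B=-0.5078, C=(l²−L²−A²−y'²−z²)/(2L)=-0.1130
  √(A²+B²)=0.5118;  θ2 = -1.4450+1.7934 ≈ 0.3484
φ3=240.0° → target in arm frame (-0.0494, -0.0359)
  A=0.1694, B=-0.5078, C=(l²−L²−A²−y'²−z²)/(2L)=-0.2392
  √(A²+B²)=0.5353;  θ3 = -1.2489+2.0340 ≈ 0.7851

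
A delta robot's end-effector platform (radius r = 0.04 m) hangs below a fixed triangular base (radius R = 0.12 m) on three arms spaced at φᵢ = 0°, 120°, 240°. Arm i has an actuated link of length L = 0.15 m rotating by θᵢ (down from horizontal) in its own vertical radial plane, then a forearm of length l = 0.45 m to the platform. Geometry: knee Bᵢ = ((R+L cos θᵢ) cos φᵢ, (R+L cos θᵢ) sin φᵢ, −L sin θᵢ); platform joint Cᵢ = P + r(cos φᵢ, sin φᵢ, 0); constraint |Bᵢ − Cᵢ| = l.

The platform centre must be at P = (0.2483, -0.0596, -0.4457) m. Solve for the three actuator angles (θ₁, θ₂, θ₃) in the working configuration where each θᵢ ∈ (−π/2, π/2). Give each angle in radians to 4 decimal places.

rotate P by −φ1: (0.2483, -0.0596, -0.4457)
  e−x'=-0.1683;  (l²−L²−(e−x')²−y'²−z²)/2L = -0.1684
  θ1 = atan2(B,A) + arccos(C/0.4764) = 0.0003
φ2=120.0° → target in arm frame (-0.1758, -0.1852)
  e−x'=0.2558;  (l²−L²−(e−x')²−y'²−z²)/2L = -0.3946
  θ2 = atan2(B,A) + arccos(C/0.5139) = 1.3965
φ3=240.0° → target in arm frame (-0.0725, 0.2448)
  A=0.1525, B=-0.4457, C=(l²−L²−A²−y'²−z²)/(2L)=-0.3395
  γ=atan2(-0.4457,0.1525)=-1.2411;  ψ=arccos(-0.7208)=2.3757;  θ3=γ+ψ≈1.1346

θ₁ = 0.0003, θ₂ = 1.3965, θ₃ = 1.1346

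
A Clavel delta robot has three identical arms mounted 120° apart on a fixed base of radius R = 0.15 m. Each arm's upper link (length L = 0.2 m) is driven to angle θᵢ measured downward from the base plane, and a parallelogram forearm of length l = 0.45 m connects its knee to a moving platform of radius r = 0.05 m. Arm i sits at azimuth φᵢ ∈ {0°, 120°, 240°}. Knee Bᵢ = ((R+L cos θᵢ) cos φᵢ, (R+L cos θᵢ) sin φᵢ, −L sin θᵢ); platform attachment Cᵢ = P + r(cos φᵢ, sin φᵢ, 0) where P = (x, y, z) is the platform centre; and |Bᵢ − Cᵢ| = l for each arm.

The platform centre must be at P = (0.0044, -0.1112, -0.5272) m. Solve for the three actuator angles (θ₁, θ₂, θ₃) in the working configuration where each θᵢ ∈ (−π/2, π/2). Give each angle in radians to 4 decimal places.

rotate P by −φ1: (0.0044, -0.1112, -0.5272)
  A=0.0956, B=-0.5272, C=(l²−L²−A²−y'²−z²)/(2L)=-0.3424
  √(A²+B²)=0.5358;  θ1 = -1.3914+2.2640 ≈ 0.8726
arm 2 (φ=120.0°): x'=-0.0985, y'=0.0518
  A cos θ + B sin θ = C:  0.1985·cos θ + -0.5272·sin θ = -0.3938
  γ=atan2(-0.5272,0.1985)=-1.2107;  ψ=arccos(-0.6991)=2.3449;  θ2=γ+ψ≈1.1342
φ3=240.0° → target in arm frame (0.0941, 0.0594)
  e−x'=0.0059;  (l²−L²−(e−x')²−y'²−z²)/2L = -0.2975
  γ=atan2(-0.5272,0.0059)=-1.5596;  ψ=arccos(-0.5643)=2.1704;  θ3=γ+ψ≈0.6108

θ₁ = 0.8726, θ₂ = 1.1342, θ₃ = 0.6108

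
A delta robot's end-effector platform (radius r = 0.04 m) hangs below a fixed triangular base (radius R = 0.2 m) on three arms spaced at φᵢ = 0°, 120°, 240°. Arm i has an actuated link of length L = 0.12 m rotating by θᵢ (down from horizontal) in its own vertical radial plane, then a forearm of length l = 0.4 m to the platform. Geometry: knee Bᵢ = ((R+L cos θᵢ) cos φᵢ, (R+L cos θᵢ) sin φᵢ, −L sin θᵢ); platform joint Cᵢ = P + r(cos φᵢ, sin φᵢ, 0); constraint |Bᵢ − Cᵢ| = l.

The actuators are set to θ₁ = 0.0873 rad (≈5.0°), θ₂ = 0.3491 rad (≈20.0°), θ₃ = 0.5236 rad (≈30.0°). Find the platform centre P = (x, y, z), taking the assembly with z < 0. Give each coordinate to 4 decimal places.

(0.0362, 0.0167, -0.3275)

centre 1 = (0.2795·cos0.0°, 0.2795·sin0.0°, -0.0105) = (0.2795, 0.0000, -0.0105)
arm 2 at φ=120.0°: (R−r)+L cos θ2 = 0.2728;  centre 2 = (-0.1364, 0.2362, -0.0410)
φ3=240.0°: virtual centre (-0.1320, -0.2286, -0.0600), radius l
|centre ₂|²−|centre ₁|² = -0.0022;  |centre ₃|²−|centre ₁|² = -0.0050
linear system: -0.8318x+0.4724y = -0.0022−-0.0612z; -0.8230x+-0.4571y = -0.0050−-0.0991z
det = 0.7691;  x = 0.0044+-0.0972z,  y = 0.0031+-0.0417z
quadratic in z: (1.0112)z²+(0.0742)z+(-0.0842)=0, √Δ=0.5881 → z ∈ {-0.3275, 0.2541}; z = -0.3275 (taking z<0)
x = 0.0362, y = 0.0167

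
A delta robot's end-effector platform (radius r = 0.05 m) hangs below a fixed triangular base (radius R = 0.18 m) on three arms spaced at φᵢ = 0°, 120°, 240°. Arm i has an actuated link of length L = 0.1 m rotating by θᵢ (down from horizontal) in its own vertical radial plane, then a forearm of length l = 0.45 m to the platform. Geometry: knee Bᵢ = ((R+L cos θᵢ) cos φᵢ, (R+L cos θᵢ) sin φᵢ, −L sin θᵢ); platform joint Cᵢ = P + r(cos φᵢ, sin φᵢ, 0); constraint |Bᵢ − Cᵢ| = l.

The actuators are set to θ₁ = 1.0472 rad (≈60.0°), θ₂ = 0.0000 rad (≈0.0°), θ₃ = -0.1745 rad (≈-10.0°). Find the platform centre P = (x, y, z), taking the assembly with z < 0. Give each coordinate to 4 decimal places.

(-0.1489, -0.0170, -0.3932)

φ1=0.0°: virtual centre (0.1800, 0.0000, -0.0866), radius l
centre 2 = (0.2300·cos120.0°, 0.2300·sin120.0°, 0.0000) = (-0.1150, 0.1992, 0.0000)
centre 3 = (0.2285·cos240.0°, 0.2285·sin240.0°, 0.0174) = (-0.1142, -0.1979, 0.0174)
|centre ₂|²−|centre ₁|² = 0.0130;  |centre ₃|²−|centre ₁|² = 0.0126
plane₁₂: -0.5900x+0.3984y+0.1732z = 0.0130
det = 0.4679;  x = -0.0217+0.3235z,  y = 0.0005+0.0443z
sphere 1 gives Az²+Bz+C=0 with A=1.1066, B=0.0427, C=-0.1543;  B²−4AC=0.6849;  roots -0.3932, 0.3546;  negative root z = -0.3932
x = -0.1489, y = -0.0170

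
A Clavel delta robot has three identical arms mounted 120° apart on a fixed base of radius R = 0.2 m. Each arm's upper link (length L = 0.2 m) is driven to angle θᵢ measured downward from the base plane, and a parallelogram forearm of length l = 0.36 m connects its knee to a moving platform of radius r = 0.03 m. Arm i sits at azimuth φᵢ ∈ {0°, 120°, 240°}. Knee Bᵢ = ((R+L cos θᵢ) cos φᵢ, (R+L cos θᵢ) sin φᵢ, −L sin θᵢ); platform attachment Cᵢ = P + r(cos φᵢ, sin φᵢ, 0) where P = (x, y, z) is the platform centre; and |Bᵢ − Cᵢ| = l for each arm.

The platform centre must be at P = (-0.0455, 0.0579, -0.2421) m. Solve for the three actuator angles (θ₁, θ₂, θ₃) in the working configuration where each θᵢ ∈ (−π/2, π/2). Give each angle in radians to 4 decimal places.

θ₁ = 0.8729, θ₂ = 0.1744, θ₃ = 0.7854

φ1=0.0° → target in arm frame (-0.0455, 0.0579)
  A=0.2155, B=-0.2421, C=(l²−L²−A²−y'²−z²)/(2L)=-0.0470
  γ=atan2(-0.2421,0.2155)=-0.8435;  ψ=arccos(-0.1450)=1.7164;  θ1=γ+ψ≈0.8729
φ2=120.0° → target in arm frame (0.0729, 0.0105)
  A cos θ + B sin θ = C:  0.0971·cos θ + -0.2421·sin θ = 0.0536
  γ=atan2(-0.2421,0.0971)=-1.1893;  ψ=arccos(0.2056)=1.3638;  θ2=γ+ψ≈0.1744
φ3=240.0° → target in arm frame (-0.0274, -0.0684)
  A=0.1974, B=-0.2421, C=(l²−L²−A²−y'²−z²)/(2L)=-0.0316
  γ=atan2(-0.2421,0.1974)=-0.8868;  ψ=arccos(-0.1012)=1.6722;  θ3=γ+ψ≈0.7854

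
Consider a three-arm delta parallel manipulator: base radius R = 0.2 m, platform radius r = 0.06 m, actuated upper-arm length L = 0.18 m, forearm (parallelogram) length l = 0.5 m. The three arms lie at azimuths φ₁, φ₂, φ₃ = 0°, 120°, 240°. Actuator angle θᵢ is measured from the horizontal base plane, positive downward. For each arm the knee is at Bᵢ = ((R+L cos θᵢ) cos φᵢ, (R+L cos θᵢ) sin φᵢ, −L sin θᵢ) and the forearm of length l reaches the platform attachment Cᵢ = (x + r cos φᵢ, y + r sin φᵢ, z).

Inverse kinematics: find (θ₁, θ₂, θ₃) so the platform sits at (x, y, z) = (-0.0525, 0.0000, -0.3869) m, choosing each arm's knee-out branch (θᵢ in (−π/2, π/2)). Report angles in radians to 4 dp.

rotate P by −φ1: (-0.0525, 0.0000, -0.3869)
  e−x'=0.1925;  (l²−L²−(e−x')²−y'²−z²)/2L = 0.0857
  √(A²+B²)=0.4321;  θ1 = -1.1091+1.3712 ≈ 0.2620
φ2=120.0° → target in arm frame (0.0262, 0.0455)
  e−x'=0.1138;  (l²−L²−(e−x')²−y'²−z²)/2L = 0.1470
  θ2 = atan2(B,A) + arccos(C/0.4033) = -0.0870
φ3=240.0° → target in arm frame (0.0263, -0.0455)
  A=0.1137, B=-0.3869, C=(l²−L²−A²−y'²−z²)/(2L)=0.1470
  √(A²+B²)=0.4033;  θ3 = -1.2848+1.1978 ≈ -0.0870

θ₁ = 0.2620, θ₂ = -0.0870, θ₃ = -0.0870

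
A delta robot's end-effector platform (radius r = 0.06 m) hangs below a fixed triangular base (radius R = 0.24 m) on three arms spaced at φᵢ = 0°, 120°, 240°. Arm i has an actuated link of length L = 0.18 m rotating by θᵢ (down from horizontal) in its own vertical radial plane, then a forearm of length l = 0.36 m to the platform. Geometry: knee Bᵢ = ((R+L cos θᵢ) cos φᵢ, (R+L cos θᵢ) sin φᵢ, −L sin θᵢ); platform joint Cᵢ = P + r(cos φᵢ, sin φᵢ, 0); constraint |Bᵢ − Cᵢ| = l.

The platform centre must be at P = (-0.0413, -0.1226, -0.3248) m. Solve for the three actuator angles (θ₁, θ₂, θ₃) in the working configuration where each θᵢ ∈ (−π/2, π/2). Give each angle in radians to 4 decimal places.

φ1=0.0° → target in arm frame (-0.0413, -0.1226)
  A=0.2213, B=-0.3248, C=(l²−L²−A²−y'²−z²)/(2L)=-0.2008
  θ1 = atan2(B,A) + arccos(C/0.3930) = 1.1344
φ2=120.0° → target in arm frame (-0.0855, 0.0971)
  e−x'=0.2655;  (l²−L²−(e−x')²−y'²−z²)/2L = -0.2451
  θ2 = atan2(B,A) + arccos(C/0.4195) = 1.3091
arm 3 (φ=240.0°): x'=0.1268, y'=0.0255
  A=0.0532, B=-0.3248, C=(l²−L²−A²−y'²−z²)/(2L)=-0.0327
  γ=atan2(-0.3248,0.0532)=-1.4085;  ψ=arccos(-0.0994)=1.6703;  θ3=γ+ψ≈0.2618

θ₁ = 1.1344, θ₂ = 1.3091, θ₃ = 0.2618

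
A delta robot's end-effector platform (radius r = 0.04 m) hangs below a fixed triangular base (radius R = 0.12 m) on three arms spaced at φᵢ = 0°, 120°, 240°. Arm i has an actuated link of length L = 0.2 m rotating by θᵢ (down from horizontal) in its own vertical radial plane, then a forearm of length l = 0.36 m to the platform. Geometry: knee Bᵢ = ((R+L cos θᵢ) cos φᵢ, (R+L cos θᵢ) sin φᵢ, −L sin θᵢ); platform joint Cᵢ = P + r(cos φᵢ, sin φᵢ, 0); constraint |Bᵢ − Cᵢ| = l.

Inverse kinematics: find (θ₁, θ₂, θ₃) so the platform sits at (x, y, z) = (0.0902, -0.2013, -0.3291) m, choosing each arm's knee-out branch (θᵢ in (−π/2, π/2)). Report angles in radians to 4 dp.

θ₁ = 0.4363, θ₂ = 1.3965, θ₃ = 0.2618

arm 1 (φ=0.0°): x'=0.0902, y'=-0.2013
  A=-0.0102, B=-0.3291, C=(l²−L²−A²−y'²−z²)/(2L)=-0.1483
  θ1 = atan2(B,A) + arccos(C/0.3293) = 0.4363
rotate P by −φ2: (-0.2194, 0.0225, -0.3291)
  e−x'=0.2994;  (l²−L²−(e−x')²−y'²−z²)/2L = -0.2722
  √(A²+B²)=0.4449;  θ2 = -0.8326+2.2291 ≈ 1.3965
arm 3 (φ=240.0°): x'=0.1292, y'=0.1788
  e−x'=-0.0492;  (l²−L²−(e−x')²−y'²−z²)/2L = -0.1327
  γ=atan2(-0.3291,-0.0492)=-1.7193;  ψ=arccos(-0.3988)=1.9810;  θ3=γ+ψ≈0.2618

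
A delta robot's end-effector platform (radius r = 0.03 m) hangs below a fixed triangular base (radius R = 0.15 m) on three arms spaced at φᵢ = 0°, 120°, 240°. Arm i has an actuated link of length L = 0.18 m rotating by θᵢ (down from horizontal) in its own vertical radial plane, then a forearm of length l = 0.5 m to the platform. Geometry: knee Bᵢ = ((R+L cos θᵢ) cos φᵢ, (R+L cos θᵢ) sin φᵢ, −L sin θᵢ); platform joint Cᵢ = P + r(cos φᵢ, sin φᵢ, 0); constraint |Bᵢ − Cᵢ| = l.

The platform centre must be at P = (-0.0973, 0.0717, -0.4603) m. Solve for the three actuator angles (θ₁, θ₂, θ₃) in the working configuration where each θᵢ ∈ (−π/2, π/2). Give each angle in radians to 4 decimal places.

arm 1 (φ=0.0°): x'=-0.0973, y'=0.0717
  e−x'=0.2173;  (l²−L²−(e−x')²−y'²−z²)/2L = -0.1295
  γ=atan2(-0.4603,0.2173)=-1.1297;  ψ=arccos(-0.2545)=1.8281;  θ1=γ+ψ≈0.6984
rotate P by −φ2: (0.1107, 0.0484, -0.4603)
  e−x'=0.0093;  (l²−L²−(e−x')²−y'²−z²)/2L = 0.0092
  √(A²+B²)=0.4604;  θ2 = -1.5507+1.5509 ≈ 0.0002
φ3=240.0° → target in arm frame (-0.0134, -0.1201)
  A cos θ + B sin θ = C:  0.1334·cos θ + -0.4603·sin θ = -0.0736
  γ=atan2(-0.4603,0.1334)=-1.2886;  ψ=arccos(-0.1537)=1.7251;  θ3=γ+ψ≈0.4364

θ₁ = 0.6984, θ₂ = 0.0002, θ₃ = 0.4364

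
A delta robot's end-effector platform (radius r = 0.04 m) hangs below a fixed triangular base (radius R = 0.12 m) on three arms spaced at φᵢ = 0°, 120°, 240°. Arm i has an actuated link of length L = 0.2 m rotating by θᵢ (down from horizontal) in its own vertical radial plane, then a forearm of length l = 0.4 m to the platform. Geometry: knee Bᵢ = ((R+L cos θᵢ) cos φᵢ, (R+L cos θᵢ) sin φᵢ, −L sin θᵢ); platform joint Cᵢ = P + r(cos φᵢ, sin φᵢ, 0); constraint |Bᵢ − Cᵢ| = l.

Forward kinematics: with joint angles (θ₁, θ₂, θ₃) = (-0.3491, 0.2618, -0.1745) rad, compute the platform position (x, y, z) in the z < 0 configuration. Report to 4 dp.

(0.0486, -0.0485, -0.2626)

arm 1 at φ=0.0°: ρ1 = 0.2679;  S1 = (0.2679, 0.0000, 0.0684)
arm 2 at φ=120.0°: ρ2 = 0.2732;  S2 = (-0.1366, 0.2366, -0.0518)
arm 3 at φ=240.0°: ρ3 = 0.2770;  S3 = (-0.1385, -0.2399, 0.0347)
eliminate P² terms by subtracting sphere 1 from 2 and 3
linear system: -0.8091x+0.4732y = 0.0008−-0.2403z; -0.8128x+-0.4797y = 0.0014−-0.0674z
Cramer: x(z) = -0.0014-0.1905z;  y(z) = -0.0006+0.1823z
into |P−S₁|² = l²: 1.0695z² + -0.0344z + -0.0828 = 0;  Δ = 0.3553;  z = -0.2626 or 0.2948 → z<0 root = -0.2626
x = 0.0486, y = -0.0485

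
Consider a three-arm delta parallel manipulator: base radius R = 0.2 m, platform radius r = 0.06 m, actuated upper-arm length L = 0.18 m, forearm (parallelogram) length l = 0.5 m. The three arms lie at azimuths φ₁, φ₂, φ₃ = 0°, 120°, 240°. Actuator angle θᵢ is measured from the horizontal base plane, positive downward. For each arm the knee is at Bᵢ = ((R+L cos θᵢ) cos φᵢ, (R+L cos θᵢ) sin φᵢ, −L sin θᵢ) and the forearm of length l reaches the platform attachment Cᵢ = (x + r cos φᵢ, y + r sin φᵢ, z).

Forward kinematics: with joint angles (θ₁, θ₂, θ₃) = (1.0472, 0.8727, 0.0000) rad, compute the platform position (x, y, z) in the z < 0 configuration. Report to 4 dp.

O1 = (0.2300·cos0.0°, 0.2300·sin0.0°, -0.1559) = (0.2300, 0.0000, -0.1559)
O2 = (0.2557·cos120.0°, 0.2557·sin120.0°, -0.1379) = (-0.1278, 0.2214, -0.1379)
O3 = (0.3200·cos240.0°, 0.3200·sin240.0°, 0.0000) = (-0.1600, -0.2771, 0.0000)
eliminate P² terms by subtracting sphere 1 from 2 and 3
linear system: -0.7157x+0.4429y = 0.0072−0.0360z; -0.7800x+-0.5543y = 0.0252−0.3118z
det = 0.7421;  x = -0.0204+0.2129z,  y = -0.0167+0.2628z
into |P−O₁|² = l²: 1.1144z² + 0.1963z + -0.1627 = 0;  Δ = 0.7639;  z = -0.4802 or 0.3040 → z<0 root = -0.4802
x = -0.1227, y = -0.1430

(-0.1227, -0.1430, -0.4802)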